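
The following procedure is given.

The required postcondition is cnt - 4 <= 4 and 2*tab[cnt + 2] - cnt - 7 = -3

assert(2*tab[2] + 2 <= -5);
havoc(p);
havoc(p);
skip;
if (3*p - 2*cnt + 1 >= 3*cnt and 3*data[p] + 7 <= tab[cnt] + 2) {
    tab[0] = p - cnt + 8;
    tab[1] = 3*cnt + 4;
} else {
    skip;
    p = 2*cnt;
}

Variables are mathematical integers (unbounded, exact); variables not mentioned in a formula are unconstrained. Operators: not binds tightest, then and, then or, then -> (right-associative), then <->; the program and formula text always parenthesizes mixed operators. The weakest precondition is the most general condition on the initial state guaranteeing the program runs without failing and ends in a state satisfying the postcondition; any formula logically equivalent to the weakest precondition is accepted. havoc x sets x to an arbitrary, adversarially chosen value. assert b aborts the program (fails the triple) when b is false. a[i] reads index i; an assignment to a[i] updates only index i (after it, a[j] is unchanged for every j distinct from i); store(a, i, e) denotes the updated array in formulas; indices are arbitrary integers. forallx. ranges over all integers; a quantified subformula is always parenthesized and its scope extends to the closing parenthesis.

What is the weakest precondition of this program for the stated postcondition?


Working backward. After the program, the postcondition cnt - 4 <= 4 and 2*tab[cnt + 2] - cnt - 7 = -3 must hold; in canonical form it is cnt <= 8 and 2*tab[cnt + 2] = cnt + 4.
Then branch requires cnt <= 8 and 2*store(store(tab, 0, -cnt + p + 8), 1, 3*cnt + 4)[cnt + 2] = cnt + 4; else branch requires cnt <= 8 and 2*tab[cnt + 2] = cnt + 4.
Before the if: ((3*p >= 5*cnt - 1 and 3*data[p] <= tab[cnt] - 5) -> (cnt <= 8 and 2*store(store(tab, 0, -cnt + p + 8), 1, 3*cnt + 4)[cnt + 2] = cnt + 4)) and ((not (3*p >= 5*cnt - 1 and 3*data[p] <= tab[cnt] - 5)) -> (cnt <= 8 and 2*tab[cnt + 2] = cnt + 4))
Before skip: ((3*p >= 5*cnt - 1 and 3*data[p] <= tab[cnt] - 5) -> (cnt <= 8 and 2*store(store(tab, 0, -cnt + p + 8), 1, 3*cnt + 4)[cnt + 2] = cnt + 4)) and ((not (3*p >= 5*cnt - 1 and 3*data[p] <= tab[cnt] - 5)) -> (cnt <= 8 and 2*tab[cnt + 2] = cnt + 4))
Before havoc p: forall p_1. (((3*p_1 >= 5*cnt - 1 and 3*data[p_1] <= tab[cnt] - 5) -> (cnt <= 8 and 2*store(store(tab, 0, -cnt + p_1 + 8), 1, 3*cnt + 4)[cnt + 2] = cnt + 4)) and ((not (3*p_1 >= 5*cnt - 1 and 3*data[p_1] <= tab[cnt] - 5)) -> (cnt <= 8 and 2*tab[cnt + 2] = cnt + 4)))
Before havoc p: forall p_1. (((3*p_1 >= 5*cnt - 1 and 3*data[p_1] <= tab[cnt] - 5) -> (cnt <= 8 and 2*store(store(tab, 0, -cnt + p_1 + 8), 1, 3*cnt + 4)[cnt + 2] = cnt + 4)) and ((not (3*p_1 >= 5*cnt - 1 and 3*data[p_1] <= tab[cnt] - 5)) -> (cnt <= 8 and 2*tab[cnt + 2] = cnt + 4)))
Before assert 2*tab[2] + 2 <= -5: 2*tab[2] <= -7 and (forall p_1. (((3*p_1 >= 5*cnt - 1 and 3*data[p_1] <= tab[cnt] - 5) -> (cnt <= 8 and 2*store(store(tab, 0, -cnt + p_1 + 8), 1, 3*cnt + 4)[cnt + 2] = cnt + 4)) and ((not (3*p_1 >= 5*cnt - 1 and 3*data[p_1] <= tab[cnt] - 5)) -> (cnt <= 8 and 2*tab[cnt + 2] = cnt + 4))))
Answer: WP = 2*tab[2] <= -7 and (forall p_1. (((3*p_1 >= 5*cnt - 1 and 3*data[p_1] <= tab[cnt] - 5) -> (cnt <= 8 and 2*store(store(tab, 0, -cnt + p_1 + 8), 1, 3*cnt + 4)[cnt + 2] = cnt + 4)) and ((not (3*p_1 >= 5*cnt - 1 and 3*data[p_1] <= tab[cnt] - 5)) -> (cnt <= 8 and 2*tab[cnt + 2] = cnt + 4))))


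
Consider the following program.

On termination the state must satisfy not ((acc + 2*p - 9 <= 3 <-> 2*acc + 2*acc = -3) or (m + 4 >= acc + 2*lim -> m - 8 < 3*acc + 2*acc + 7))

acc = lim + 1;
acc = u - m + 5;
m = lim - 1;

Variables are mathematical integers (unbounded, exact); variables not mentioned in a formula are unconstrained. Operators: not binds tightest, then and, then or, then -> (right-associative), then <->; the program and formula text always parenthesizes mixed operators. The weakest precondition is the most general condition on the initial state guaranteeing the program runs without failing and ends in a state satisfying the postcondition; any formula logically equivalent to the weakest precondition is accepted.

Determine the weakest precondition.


Working backward. After the program, the postcondition not ((acc + 2*p - 9 <= 3 <-> 2*acc + 2*acc = -3) or (m + 4 >= acc + 2*lim -> m - 8 < 3*acc + 2*acc + 7)) must hold; in canonical form it is not ((acc + 2*p <= 12 <-> 4*acc = -3) or (m >= acc + 2*lim - 4 -> m < 5*acc + 15)).
Before m := lim - 1: not ((acc + 2*p <= 12 <-> 4*acc = -3) or (acc + lim <= 3 -> lim < 5*acc + 16))
Before acc := u - m + 5: not ((2*p + u <= m + 7 <-> 4*u = 4*m - 23) or (lim + u <= m - 2 -> lim + 5*m < 5*u + 41))
Before acc := lim + 1: not ((2*p + u <= m + 7 <-> 4*u = 4*m - 23) or (lim + u <= m - 2 -> lim + 5*m < 5*u + 41))
Answer: WP = not ((2*p + u <= m + 7 <-> 4*u = 4*m - 23) or (lim + u <= m - 2 -> lim + 5*m < 5*u + 41))


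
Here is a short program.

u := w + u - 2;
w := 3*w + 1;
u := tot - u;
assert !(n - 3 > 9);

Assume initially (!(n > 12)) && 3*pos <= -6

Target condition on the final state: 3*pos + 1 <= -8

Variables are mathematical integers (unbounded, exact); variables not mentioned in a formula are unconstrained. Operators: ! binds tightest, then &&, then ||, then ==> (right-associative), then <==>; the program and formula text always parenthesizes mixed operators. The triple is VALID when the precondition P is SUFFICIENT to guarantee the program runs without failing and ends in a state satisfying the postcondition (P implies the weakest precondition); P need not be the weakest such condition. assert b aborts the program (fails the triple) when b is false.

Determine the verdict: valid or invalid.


Working backward. After the program, the postcondition 3*pos + 1 <= -8 must hold; in canonical form it is 3*pos <= -9.
Before assert !(n - 3 > 9): (!(n > 12)) && 3*pos <= -9
Before u := tot - u: (!(n > 12)) && 3*pos <= -9
Before w := 3*w + 1: (!(n > 12)) && 3*pos <= -9
Before u := w + u - 2: (!(n > 12)) && 3*pos <= -9
The weakest precondition is (!(n > 12)) && 3*pos <= -9.
Check whether (!(n > 12)) && 3*pos <= -6 implies it.
Countermodel: at the initial state n = 12, pos = -2, the precondition holds but the weakest precondition fails.
Answer: invalid


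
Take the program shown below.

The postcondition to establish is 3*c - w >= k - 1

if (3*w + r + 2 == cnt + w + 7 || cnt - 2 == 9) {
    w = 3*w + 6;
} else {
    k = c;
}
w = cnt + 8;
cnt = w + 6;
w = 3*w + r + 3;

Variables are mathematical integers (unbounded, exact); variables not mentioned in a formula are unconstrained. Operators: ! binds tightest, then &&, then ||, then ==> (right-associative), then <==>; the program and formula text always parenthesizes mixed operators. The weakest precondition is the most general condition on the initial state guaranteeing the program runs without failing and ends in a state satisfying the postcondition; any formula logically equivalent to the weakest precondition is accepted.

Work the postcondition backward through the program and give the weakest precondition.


Working backward. After the program, the postcondition 3*c - w >= k - 1 must hold; in canonical form it is 3*c >= k + w - 1.
Before w := 3*w + r + 3: 3*c >= k + r + 3*w + 2
Before cnt := w + 6: 3*c >= k + r + 3*w + 2
Before w := cnt + 8: 3*c >= 3*cnt + k + r + 26
Then branch requires 3*c >= 3*cnt + k + r + 26; else branch requires 2*c >= 3*cnt + r + 26.
Before the if: ((r + 2*w == cnt + 5 || cnt == 11) ==> 3*c >= 3*cnt + k + r + 26) && ((!(r + 2*w == cnt + 5 || cnt == 11)) ==> 2*c >= 3*cnt + r + 26)
Answer: WP = ((r + 2*w == cnt + 5 || cnt == 11) ==> 3*c >= 3*cnt + k + r + 26) && ((!(r + 2*w == cnt + 5 || cnt == 11)) ==> 2*c >= 3*cnt + r + 26)


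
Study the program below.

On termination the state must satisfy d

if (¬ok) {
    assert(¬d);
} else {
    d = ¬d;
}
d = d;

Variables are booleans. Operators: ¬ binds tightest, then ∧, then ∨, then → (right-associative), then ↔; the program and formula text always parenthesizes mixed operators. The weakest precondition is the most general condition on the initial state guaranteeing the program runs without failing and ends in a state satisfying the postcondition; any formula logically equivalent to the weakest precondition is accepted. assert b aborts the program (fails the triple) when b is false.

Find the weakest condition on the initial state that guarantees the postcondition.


Working backward. After the program, d must hold.
Before d := d: d
Then branch requires false; else branch requires ¬d.
Before the if: ok ∧ (ok → (¬d))
Answer: WP = ok ∧ (ok → (¬d))


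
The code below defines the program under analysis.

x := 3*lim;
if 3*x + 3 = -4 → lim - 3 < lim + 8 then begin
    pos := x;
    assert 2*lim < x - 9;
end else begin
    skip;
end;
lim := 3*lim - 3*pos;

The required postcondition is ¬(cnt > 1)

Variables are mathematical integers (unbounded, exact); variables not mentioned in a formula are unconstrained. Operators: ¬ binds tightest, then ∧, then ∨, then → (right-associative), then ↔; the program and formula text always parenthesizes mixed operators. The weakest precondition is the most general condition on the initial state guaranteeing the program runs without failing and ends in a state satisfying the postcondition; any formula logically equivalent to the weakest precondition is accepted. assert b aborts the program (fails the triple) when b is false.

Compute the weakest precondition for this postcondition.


Working backward. After the program, ¬(cnt > 1) must hold.
Before lim := 3*lim - 3*pos: ¬(cnt > 1)
Then branch requires 2*lim < x - 9 ∧ (¬(cnt > 1)); else branch requires ¬(cnt > 1).
Before the if: 2*lim < x - 9 ∧ (¬(cnt > 1))
Before x := 3*lim: lim > 9 ∧ (¬(cnt > 1))
Answer: WP = lim > 9 ∧ (¬(cnt > 1))


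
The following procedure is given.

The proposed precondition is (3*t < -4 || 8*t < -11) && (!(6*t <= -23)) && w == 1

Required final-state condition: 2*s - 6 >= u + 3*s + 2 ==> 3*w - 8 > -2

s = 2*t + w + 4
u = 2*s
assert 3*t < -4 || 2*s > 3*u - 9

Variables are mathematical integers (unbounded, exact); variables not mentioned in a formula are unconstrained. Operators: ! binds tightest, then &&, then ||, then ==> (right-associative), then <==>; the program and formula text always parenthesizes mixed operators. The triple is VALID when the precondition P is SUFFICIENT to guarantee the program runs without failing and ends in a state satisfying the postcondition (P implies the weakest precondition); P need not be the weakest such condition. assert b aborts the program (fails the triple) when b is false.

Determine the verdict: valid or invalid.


Working backward. After the program, the postcondition 2*s - 6 >= u + 3*s + 2 ==> 3*w - 8 > -2 must hold; in canonical form it is s + u <= -8 ==> 3*w > 6.
Before assert 3*t < -4 || 2*s > 3*u - 9: (3*t < -4 || 2*s > 3*u - 9) && (s + u <= -8 ==> 3*w > 6)
Before u := 2*s: (3*t < -4 || 4*s < 9) && (3*s <= -8 ==> 3*w > 6)
Before s := 2*t + w + 4: (3*t < -4 || 8*t + 4*w < -7) && (6*t + 3*w <= -20 ==> 3*w > 6)
The weakest precondition is (3*t < -4 || 8*t + 4*w < -7) && (6*t + 3*w <= -20 ==> 3*w > 6).
Check whether (3*t < -4 || 8*t < -11) && (!(6*t <= -23)) && w == 1 implies it.
Every state satisfying the precondition satisfies the weakest precondition: the implication holds.
Answer: valid


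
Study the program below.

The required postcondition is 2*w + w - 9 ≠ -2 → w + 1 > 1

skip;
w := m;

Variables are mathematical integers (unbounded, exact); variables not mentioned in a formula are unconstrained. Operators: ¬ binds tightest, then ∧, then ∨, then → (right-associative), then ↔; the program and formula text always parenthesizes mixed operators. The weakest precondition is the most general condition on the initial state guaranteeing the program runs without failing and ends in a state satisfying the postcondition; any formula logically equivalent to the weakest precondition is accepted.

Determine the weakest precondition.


Working backward. After the program, the postcondition 2*w + w - 9 ≠ -2 → w + 1 > 1 must hold; in canonical form it is 3*w ≠ 7 → w > 0.
Before w := m: 3*m ≠ 7 → m > 0
Before skip: 3*m ≠ 7 → m > 0
Answer: WP = 3*m ≠ 7 → m > 0


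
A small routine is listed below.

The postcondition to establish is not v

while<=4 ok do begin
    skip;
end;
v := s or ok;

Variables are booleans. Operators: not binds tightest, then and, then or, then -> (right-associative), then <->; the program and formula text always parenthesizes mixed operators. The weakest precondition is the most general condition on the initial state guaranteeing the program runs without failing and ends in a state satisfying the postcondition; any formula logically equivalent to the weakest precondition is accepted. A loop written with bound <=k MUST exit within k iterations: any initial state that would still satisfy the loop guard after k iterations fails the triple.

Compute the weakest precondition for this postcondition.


Working backward. After the program, not v must hold.
Before v := s or ok: not (s or ok)
Before the loop (bound <=4), unroll the exhaustion recursion (WP_0 = exit-now case; WP_j = one more guarded iteration, up to j = 4):
  WP_0: (not ok) and (not (s or ok))
  WP_1: (ok -> ((not ok) and (not (s or ok)))) and ((not ok) -> (not (s or ok)))
  WP_2: (ok -> ((ok -> ((not ok) and (not (s or ok)))) and ((not ok) -> (not (s or ok))))) and ((not ok) -> (not (s or ok)))
  WP_3: (ok -> ((ok -> ((ok -> ((not ok) and (not (s or ok)))) and ((not ok) -> (not (s or ok))))) and ((not ok) -> (not (s or ok))))) and ((not ok) -> (not (s or ok)))
  WP_4: (ok -> ((ok -> ((ok -> ((ok -> ((not ok) and (not (s or ok)))) and ((not ok) -> (not (s or ok))))) and ((not ok) -> (not (s or ok))))) and ((not ok) -> (not (s or ok))))) and ((not ok) -> (not (s or ok)))
So before the loop: (ok -> ((ok -> ((ok -> ((ok -> ((not ok) and (not (s or ok)))) and ((not ok) -> (not (s or ok))))) and ((not ok) -> (not (s or ok))))) and ((not ok) -> (not (s or ok))))) and ((not ok) -> (not (s or ok)))
Answer: WP = (ok -> ((ok -> ((ok -> ((ok -> ((not ok) and (not (s or ok)))) and ((not ok) -> (not (s or ok))))) and ((not ok) -> (not (s or ok))))) and ((not ok) -> (not (s or ok))))) and ((not ok) -> (not (s or ok)))


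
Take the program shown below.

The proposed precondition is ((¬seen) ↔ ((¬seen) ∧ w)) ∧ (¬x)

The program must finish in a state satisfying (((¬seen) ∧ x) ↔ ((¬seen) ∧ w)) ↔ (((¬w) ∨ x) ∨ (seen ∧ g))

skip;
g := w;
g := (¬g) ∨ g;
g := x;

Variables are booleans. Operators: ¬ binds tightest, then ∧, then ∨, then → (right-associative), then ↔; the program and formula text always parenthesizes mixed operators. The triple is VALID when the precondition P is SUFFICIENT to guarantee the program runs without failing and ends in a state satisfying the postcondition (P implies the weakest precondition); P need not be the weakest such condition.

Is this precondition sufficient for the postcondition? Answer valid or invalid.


Working backward. After the program, the postcondition (((¬seen) ∧ x) ↔ ((¬seen) ∧ w)) ↔ (((¬w) ∨ x) ∨ (seen ∧ g)) must hold; in canonical form it is (((¬seen) ∧ x) ↔ ((¬seen) ∧ w)) ↔ ((¬w) ∨ x ∨ (seen ∧ g)).
Before g := x: (((¬seen) ∧ x) ↔ ((¬seen) ∧ w)) ↔ ((¬w) ∨ x ∨ (seen ∧ x))
Before g := (¬g) ∨ g: (((¬seen) ∧ x) ↔ ((¬seen) ∧ w)) ↔ ((¬w) ∨ x ∨ (seen ∧ x))
Before g := w: (((¬seen) ∧ x) ↔ ((¬seen) ∧ w)) ↔ ((¬w) ∨ x ∨ (seen ∧ x))
Before skip: (((¬seen) ∧ x) ↔ ((¬seen) ∧ w)) ↔ ((¬w) ∨ x ∨ (seen ∧ x))
The weakest precondition is (((¬seen) ∧ x) ↔ ((¬seen) ∧ w)) ↔ ((¬w) ∨ x ∨ (seen ∧ x)).
Check whether ((¬seen) ↔ ((¬seen) ∧ w)) ∧ (¬x) implies it.
Countermodel: at the initial state seen = true, w = true, x = false, the precondition holds but the weakest precondition fails.
Answer: invalid


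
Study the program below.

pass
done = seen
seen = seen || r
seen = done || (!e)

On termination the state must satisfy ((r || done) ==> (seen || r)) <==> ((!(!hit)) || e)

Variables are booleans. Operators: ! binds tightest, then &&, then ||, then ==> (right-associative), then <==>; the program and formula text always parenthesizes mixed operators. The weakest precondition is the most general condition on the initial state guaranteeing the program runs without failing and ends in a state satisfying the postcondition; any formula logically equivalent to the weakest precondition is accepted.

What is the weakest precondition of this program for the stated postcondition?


Working backward. After the program, the postcondition ((r || done) ==> (seen || r)) <==> ((!(!hit)) || e) must hold; in canonical form it is ((r || done) ==> (seen || r)) <==> (hit || e).
Before seen := done || (!e): ((r || done) ==> (done || (!e) || r)) <==> (hit || e)
Before seen := seen || r: ((r || done) ==> (done || (!e) || r)) <==> (hit || e)
Before done := seen: ((r || seen) ==> (seen || (!e) || r)) <==> (hit || e)
Before skip: ((r || seen) ==> (seen || (!e) || r)) <==> (hit || e)
Answer: WP = ((r || seen) ==> (seen || (!e) || r)) <==> (hit || e)


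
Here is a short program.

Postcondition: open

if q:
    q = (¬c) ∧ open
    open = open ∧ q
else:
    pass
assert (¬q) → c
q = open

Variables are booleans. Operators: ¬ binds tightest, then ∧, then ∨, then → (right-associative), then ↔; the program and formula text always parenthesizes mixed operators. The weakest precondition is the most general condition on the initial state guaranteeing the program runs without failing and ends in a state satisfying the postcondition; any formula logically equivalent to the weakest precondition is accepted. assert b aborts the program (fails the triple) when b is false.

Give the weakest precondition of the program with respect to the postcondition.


Working backward. After the program, open must hold.
Before q := open: open
Before assert (¬q) → c: ((¬q) → c) ∧ open
Then branch requires ((¬((¬c) ∧ open)) → c) ∧ open ∧ (¬c); else branch requires ((¬q) → c) ∧ open.
Before the if: (q → (((¬((¬c) ∧ open)) → c) ∧ open ∧ (¬c))) ∧ ((¬q) → (((¬q) → c) ∧ open))
Answer: WP = (q → (((¬((¬c) ∧ open)) → c) ∧ open ∧ (¬c))) ∧ ((¬q) → (((¬q) → c) ∧ open))


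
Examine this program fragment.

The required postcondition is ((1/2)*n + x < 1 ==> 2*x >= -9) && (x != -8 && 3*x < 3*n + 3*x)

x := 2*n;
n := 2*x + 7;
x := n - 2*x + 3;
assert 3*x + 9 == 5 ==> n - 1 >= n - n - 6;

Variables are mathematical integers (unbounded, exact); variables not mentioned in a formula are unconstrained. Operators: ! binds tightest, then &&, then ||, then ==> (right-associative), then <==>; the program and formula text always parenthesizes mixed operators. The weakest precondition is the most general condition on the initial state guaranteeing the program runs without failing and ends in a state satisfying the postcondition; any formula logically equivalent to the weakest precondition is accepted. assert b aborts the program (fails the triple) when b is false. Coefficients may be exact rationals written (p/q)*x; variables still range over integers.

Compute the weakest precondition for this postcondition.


Working backward. After the program, the postcondition ((1/2)*n + x < 1 ==> 2*x >= -9) && (x != -8 && 3*x < 3*n + 3*x) must hold; in canonical form it is ((1/2)*n + x < 1 ==> 2*x >= -9) && x != -8 && 3*n > 0.
Before assert 3*x + 9 == 5 ==> n - 1 >= n - n - 6: (3*x == -4 ==> n >= -5) && ((1/2)*n + x < 1 ==> 2*x >= -9) && x != -8 && 3*n > 0
Before x := n - 2*x + 3: (3*n == 6*x - 13 ==> n >= -5) && ((3/2)*n < 2*x - 2 ==> 2*n >= 4*x - 15) && n != 2*x - 11 && 3*n > 0
Before n := 2*x + 7: 6*x > -21
Before x := 2*n: 12*n > -21
Answer: WP = 12*n > -21


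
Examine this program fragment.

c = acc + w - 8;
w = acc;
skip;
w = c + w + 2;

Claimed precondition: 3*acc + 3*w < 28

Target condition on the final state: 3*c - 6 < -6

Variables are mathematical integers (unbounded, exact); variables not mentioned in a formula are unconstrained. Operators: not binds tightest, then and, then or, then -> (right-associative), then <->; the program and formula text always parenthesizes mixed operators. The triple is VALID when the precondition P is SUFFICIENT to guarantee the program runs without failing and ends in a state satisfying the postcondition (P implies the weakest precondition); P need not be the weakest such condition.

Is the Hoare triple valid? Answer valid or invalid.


Working backward. After the program, the postcondition 3*c - 6 < -6 must hold; in canonical form it is 3*c < 0.
Before w := c + w + 2: 3*c < 0
Before skip: 3*c < 0
Before w := acc: 3*c < 0
Before c := acc + w - 8: 3*acc + 3*w < 24
The weakest precondition is 3*acc + 3*w < 24.
Check whether 3*acc + 3*w < 28 implies it.
Countermodel: at the initial state acc = 0, w = 8, the precondition holds but the weakest precondition fails.
Answer: invalid


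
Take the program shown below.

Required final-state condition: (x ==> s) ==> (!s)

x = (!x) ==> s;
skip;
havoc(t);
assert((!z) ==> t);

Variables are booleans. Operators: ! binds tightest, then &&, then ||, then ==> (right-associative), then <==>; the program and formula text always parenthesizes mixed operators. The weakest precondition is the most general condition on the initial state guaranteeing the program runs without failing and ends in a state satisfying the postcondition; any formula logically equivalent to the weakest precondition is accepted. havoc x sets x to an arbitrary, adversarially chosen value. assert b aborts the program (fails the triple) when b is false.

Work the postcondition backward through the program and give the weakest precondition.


Working backward. After the program, (x ==> s) ==> (!s) must hold.
Before assert (!z) ==> t: ((!z) ==> t) && ((x ==> s) ==> (!s))
Before havoc t: ((x ==> s) ==> (!s)) && z
Before skip: ((x ==> s) ==> (!s)) && z
Before x := (!x) ==> s: ((((!x) ==> s) ==> s) ==> (!s)) && z
Answer: WP = ((((!x) ==> s) ==> s) ==> (!s)) && z


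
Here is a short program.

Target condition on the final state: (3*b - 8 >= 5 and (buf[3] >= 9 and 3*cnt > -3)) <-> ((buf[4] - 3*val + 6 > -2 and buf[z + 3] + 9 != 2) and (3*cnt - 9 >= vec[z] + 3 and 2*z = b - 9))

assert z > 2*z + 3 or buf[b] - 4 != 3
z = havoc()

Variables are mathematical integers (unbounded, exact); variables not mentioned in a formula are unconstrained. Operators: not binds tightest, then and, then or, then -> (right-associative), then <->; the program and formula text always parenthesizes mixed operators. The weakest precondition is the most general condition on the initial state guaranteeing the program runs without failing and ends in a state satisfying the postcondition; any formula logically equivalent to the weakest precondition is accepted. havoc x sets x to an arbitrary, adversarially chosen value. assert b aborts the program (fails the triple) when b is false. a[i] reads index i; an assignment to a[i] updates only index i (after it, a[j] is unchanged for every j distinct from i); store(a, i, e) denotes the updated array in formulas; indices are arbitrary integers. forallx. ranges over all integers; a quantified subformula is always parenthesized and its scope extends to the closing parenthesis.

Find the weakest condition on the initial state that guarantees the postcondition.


Working backward. After the program, the postcondition (3*b - 8 >= 5 and (buf[3] >= 9 and 3*cnt > -3)) <-> ((buf[4] - 3*val + 6 > -2 and buf[z + 3] + 9 != 2) and (3*cnt - 9 >= vec[z] + 3 and 2*z = b - 9)) must hold; in canonical form it is (3*b >= 13 and buf[3] >= 9 and 3*cnt > -3) <-> (buf[4] > 3*val - 8 and buf[z + 3] != -7 and 3*cnt >= vec[z] + 12 and 2*z = b - 9).
Before havoc z: forall z_1. ((3*b >= 13 and buf[3] >= 9 and 3*cnt > -3) <-> (buf[4] > 3*val - 8 and buf[z_1 + 3] != -7 and 3*cnt >= vec[z_1] + 12 and 2*z_1 = b - 9))
Before assert z > 2*z + 3 or buf[b] - 4 != 3: (z < -3 or buf[b] != 7) and (forall z_1. ((3*b >= 13 and buf[3] >= 9 and 3*cnt > -3) <-> (buf[4] > 3*val - 8 and buf[z_1 + 3] != -7 and 3*cnt >= vec[z_1] + 12 and 2*z_1 = b - 9)))
Answer: WP = (z < -3 or buf[b] != 7) and (forall z_1. ((3*b >= 13 and buf[3] >= 9 and 3*cnt > -3) <-> (buf[4] > 3*val - 8 and buf[z_1 + 3] != -7 and 3*cnt >= vec[z_1] + 12 and 2*z_1 = b - 9)))


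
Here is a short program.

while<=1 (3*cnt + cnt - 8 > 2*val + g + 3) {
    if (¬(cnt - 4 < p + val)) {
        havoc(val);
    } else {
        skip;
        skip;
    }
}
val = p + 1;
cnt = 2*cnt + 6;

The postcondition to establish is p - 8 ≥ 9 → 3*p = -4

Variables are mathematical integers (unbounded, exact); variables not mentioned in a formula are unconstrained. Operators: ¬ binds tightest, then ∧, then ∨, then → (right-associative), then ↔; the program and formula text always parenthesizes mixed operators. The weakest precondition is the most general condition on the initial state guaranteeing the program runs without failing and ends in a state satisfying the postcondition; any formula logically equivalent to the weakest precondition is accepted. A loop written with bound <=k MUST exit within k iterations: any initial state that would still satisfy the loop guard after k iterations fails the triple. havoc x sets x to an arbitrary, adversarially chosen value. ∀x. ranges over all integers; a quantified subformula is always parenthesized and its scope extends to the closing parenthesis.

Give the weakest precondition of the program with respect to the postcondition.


Working backward. After the program, the postcondition p - 8 ≥ 9 → 3*p = -4 must hold; in canonical form it is p ≥ 17 → 3*p = -4.
Before cnt := 2*cnt + 6: p ≥ 17 → 3*p = -4
Before val := p + 1: p ≥ 17 → 3*p = -4
Before the loop (bound <=1), unroll the exhaustion recursion (WP_0 = exit-now case; WP_j = one more guarded iteration, up to j = 1):
  WP_0: (¬(4*cnt > g + 2*val + 11)) ∧ (p ≥ 17 → 3*p = -4)
  WP_1: (4*cnt > g + 2*val + 11 → (((¬(cnt < p + val + 4)) → (∀val_1. ((¬(4*cnt > g + 2*val_1 + 11)) ∧ (p ≥ 17 → 3*p = -4)))) ∧ (cnt < p + val + 4 → ((¬(4*cnt > g + 2*val + 11)) ∧ (p ≥ 17 → 3*p = -4))))) ∧ ((¬(4*cnt > g + 2*val + 11)) → (p ≥ 17 → 3*p = -4))
So before the loop: (4*cnt > g + 2*val + 11 → (((¬(cnt < p + val + 4)) → (∀val_1. ((¬(4*cnt > g + 2*val_1 + 11)) ∧ (p ≥ 17 → 3*p = -4)))) ∧ (cnt < p + val + 4 → ((¬(4*cnt > g + 2*val + 11)) ∧ (p ≥ 17 → 3*p = -4))))) ∧ ((¬(4*cnt > g + 2*val + 11)) → (p ≥ 17 → 3*p = -4))
Answer: WP = (4*cnt > g + 2*val + 11 → (((¬(cnt < p + val + 4)) → (∀val_1. ((¬(4*cnt > g + 2*val_1 + 11)) ∧ (p ≥ 17 → 3*p = -4)))) ∧ (cnt < p + val + 4 → ((¬(4*cnt > g + 2*val + 11)) ∧ (p ≥ 17 → 3*p = -4))))) ∧ ((¬(4*cnt > g + 2*val + 11)) → (p ≥ 17 → 3*p = -4))


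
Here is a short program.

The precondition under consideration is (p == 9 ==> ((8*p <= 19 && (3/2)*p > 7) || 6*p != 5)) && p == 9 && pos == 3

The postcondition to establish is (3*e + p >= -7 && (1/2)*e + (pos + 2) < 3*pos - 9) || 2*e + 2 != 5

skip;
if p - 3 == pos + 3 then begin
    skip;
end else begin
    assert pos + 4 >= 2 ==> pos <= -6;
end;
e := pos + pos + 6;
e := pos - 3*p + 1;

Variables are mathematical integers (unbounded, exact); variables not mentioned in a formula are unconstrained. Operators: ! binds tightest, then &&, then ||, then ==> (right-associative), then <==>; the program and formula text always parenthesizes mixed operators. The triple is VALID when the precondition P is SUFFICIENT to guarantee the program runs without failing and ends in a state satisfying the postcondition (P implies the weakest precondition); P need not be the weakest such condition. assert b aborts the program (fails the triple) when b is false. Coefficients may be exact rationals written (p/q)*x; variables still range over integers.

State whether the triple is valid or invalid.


Working backward. After the program, the postcondition (3*e + p >= -7 && (1/2)*e + (pos + 2) < 3*pos - 9) || 2*e + 2 != 5 must hold; in canonical form it is (3*e + p >= -7 && (1/2)*e < 2*pos - 11) || 2*e != 3.
Before e := pos - 3*p + 1: (3*pos >= 8*p - 10 && (3/2)*p + (3/2)*pos > 23/2) || 2*pos != 6*p + 1
Before e := pos + pos + 6: (3*pos >= 8*p - 10 && (3/2)*p + (3/2)*pos > 23/2) || 2*pos != 6*p + 1
Then branch requires (3*pos >= 8*p - 10 && (3/2)*p + (3/2)*pos > 23/2) || 2*pos != 6*p + 1; else branch requires (pos >= -2 ==> pos <= -6) && ((3*pos >= 8*p - 10 && (3/2)*p + (3/2)*pos > 23/2) || 2*pos != 6*p + 1).
Before the if: (p == pos + 6 ==> ((3*pos >= 8*p - 10 && (3/2)*p + (3/2)*pos > 23/2) || 2*pos != 6*p + 1)) && ((!(p == pos + 6)) ==> ((pos >= -2 ==> pos <= -6) && ((3*pos >= 8*p - 10 && (3/2)*p + (3/2)*pos > 23/2) || 2*pos != 6*p + 1)))
Before skip: (p == pos + 6 ==> ((3*pos >= 8*p - 10 && (3/2)*p + (3/2)*pos > 23/2) || 2*pos != 6*p + 1)) && ((!(p == pos + 6)) ==> ((pos >= -2 ==> pos <= -6) && ((3*pos >= 8*p - 10 && (3/2)*p + (3/2)*pos > 23/2) || 2*pos != 6*p + 1)))
The weakest precondition is (p == pos + 6 ==> ((3*pos >= 8*p - 10 && (3/2)*p + (3/2)*pos > 23/2) || 2*pos != 6*p + 1)) && ((!(p == pos + 6)) ==> ((pos >= -2 ==> pos <= -6) && ((3*pos >= 8*p - 10 && (3/2)*p + (3/2)*pos > 23/2) || 2*pos != 6*p + 1))).
Check whether (p == 9 ==> ((8*p <= 19 && (3/2)*p > 7) || 6*p != 5)) && p == 9 && pos == 3 implies it.
Every state satisfying the precondition satisfies the weakest precondition: the implication holds.
Answer: valid


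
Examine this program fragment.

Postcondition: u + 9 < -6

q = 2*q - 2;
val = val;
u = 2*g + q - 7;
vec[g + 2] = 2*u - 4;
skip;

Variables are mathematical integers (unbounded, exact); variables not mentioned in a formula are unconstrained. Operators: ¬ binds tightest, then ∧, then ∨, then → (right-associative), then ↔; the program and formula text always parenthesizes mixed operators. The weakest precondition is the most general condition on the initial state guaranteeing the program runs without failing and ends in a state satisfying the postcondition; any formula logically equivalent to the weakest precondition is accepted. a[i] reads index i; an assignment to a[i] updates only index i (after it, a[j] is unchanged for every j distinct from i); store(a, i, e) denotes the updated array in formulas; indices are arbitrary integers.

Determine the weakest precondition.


Working backward. After the program, the postcondition u + 9 < -6 must hold; in canonical form it is u < -15.
Before skip: u < -15
Before vec[g + 2] := 2*u - 4: u < -15
Before u := 2*g + q - 7: 2*g + q < -8
Before val := val: 2*g + q < -8
Before q := 2*q - 2: 2*g + 2*q < -6
Answer: WP = 2*g + 2*q < -6


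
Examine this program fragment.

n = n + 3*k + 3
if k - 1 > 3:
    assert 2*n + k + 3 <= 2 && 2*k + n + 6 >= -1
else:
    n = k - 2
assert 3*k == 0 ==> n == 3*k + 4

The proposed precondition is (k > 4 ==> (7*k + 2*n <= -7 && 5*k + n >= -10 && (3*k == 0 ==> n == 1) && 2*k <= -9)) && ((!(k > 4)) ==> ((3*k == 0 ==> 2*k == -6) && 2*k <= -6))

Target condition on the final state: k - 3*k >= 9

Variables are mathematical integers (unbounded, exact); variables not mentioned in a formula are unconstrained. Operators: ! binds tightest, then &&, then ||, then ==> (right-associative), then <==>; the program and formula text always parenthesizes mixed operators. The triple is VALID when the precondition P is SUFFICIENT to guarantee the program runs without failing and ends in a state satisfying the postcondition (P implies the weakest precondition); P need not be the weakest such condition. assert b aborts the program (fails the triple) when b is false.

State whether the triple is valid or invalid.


Working backward. After the program, the postcondition k - 3*k >= 9 must hold; in canonical form it is 2*k <= -9.
Before assert 3*k == 0 ==> n == 3*k + 4: (3*k == 0 ==> n == 3*k + 4) && 2*k <= -9
Then branch requires k + 2*n <= -1 && 2*k + n >= -7 && (3*k == 0 ==> n == 3*k + 4) && 2*k <= -9; else branch requires (3*k == 0 ==> 2*k == -6) && 2*k <= -9.
Before the if: (k > 4 ==> (k + 2*n <= -1 && 2*k + n >= -7 && (3*k == 0 ==> n == 3*k + 4) && 2*k <= -9)) && ((!(k > 4)) ==> ((3*k == 0 ==> 2*k == -6) && 2*k <= -9))
Before n := n + 3*k + 3: (k > 4 ==> (7*k + 2*n <= -7 && 5*k + n >= -10 && (3*k == 0 ==> n == 1) && 2*k <= -9)) && ((!(k > 4)) ==> ((3*k == 0 ==> 2*k == -6) && 2*k <= -9))
The weakest precondition is (k > 4 ==> (7*k + 2*n <= -7 && 5*k + n >= -10 && (3*k == 0 ==> n == 1) && 2*k <= -9)) && ((!(k > 4)) ==> ((3*k == 0 ==> 2*k == -6) && 2*k <= -9)).
Check whether (k > 4 ==> (7*k + 2*n <= -7 && 5*k + n >= -10 && (3*k == 0 ==> n == 1) && 2*k <= -9)) && ((!(k > 4)) ==> ((3*k == 0 ==> 2*k == -6) && 2*k <= -6)) implies it.
Countermodel: at the initial state k = -4, n = 0, the precondition holds but the weakest precondition fails.
Answer: invalid


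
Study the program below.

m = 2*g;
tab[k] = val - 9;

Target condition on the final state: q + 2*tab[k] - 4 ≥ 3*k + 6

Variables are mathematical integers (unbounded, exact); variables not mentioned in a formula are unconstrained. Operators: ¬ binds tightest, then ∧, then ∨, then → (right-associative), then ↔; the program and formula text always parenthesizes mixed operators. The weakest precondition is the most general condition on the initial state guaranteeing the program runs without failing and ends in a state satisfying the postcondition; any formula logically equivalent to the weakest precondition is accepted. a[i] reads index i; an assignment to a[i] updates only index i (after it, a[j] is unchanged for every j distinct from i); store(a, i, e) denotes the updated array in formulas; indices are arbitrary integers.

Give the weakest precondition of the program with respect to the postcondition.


Working backward. After the program, the postcondition q + 2*tab[k] - 4 ≥ 3*k + 6 must hold; in canonical form it is 2*tab[k] + q ≥ 3*k + 10.
Before tab[k] := val - 9: 2*store(tab, k, val - 9)[k] + q ≥ 3*k + 10
Before m := 2*g: 2*store(tab, k, val - 9)[k] + q ≥ 3*k + 10
Answer: WP = 2*store(tab, k, val - 9)[k] + q ≥ 3*k + 10


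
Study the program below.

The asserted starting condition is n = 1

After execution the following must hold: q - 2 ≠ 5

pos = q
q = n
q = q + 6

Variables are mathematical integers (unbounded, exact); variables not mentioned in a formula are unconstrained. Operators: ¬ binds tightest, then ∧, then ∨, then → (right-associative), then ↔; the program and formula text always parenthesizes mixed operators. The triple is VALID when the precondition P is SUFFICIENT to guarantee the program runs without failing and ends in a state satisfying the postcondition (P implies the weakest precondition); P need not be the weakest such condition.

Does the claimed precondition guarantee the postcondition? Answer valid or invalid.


Working backward. After the program, the postcondition q - 2 ≠ 5 must hold; in canonical form it is q ≠ 7.
Before q := q + 6: q ≠ 1
Before q := n: n ≠ 1
Before pos := q: n ≠ 1
The weakest precondition is n ≠ 1.
Check whether n = 1 implies it.
Countermodel: at the initial state n = 1, the precondition holds but the weakest precondition fails.
Answer: invalid


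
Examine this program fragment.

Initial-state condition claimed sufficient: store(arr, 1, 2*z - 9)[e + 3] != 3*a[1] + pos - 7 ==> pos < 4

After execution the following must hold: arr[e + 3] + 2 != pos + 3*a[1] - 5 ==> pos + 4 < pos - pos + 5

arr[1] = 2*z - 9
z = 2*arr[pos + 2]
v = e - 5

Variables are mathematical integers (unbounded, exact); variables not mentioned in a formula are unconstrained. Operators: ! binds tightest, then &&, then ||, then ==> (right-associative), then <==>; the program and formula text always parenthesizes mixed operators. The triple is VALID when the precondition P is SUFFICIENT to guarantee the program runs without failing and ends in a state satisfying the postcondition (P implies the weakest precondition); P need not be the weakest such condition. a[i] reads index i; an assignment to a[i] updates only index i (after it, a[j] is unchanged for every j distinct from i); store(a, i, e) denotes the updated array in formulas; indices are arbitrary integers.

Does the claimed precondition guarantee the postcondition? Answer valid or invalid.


Working backward. After the program, the postcondition arr[e + 3] + 2 != pos + 3*a[1] - 5 ==> pos + 4 < pos - pos + 5 must hold; in canonical form it is arr[e + 3] != 3*a[1] + pos - 7 ==> pos < 1.
Before v := e - 5: arr[e + 3] != 3*a[1] + pos - 7 ==> pos < 1
Before z := 2*arr[pos + 2]: arr[e + 3] != 3*a[1] + pos - 7 ==> pos < 1
Before arr[1] := 2*z - 9: store(arr, 1, 2*z - 9)[e + 3] != 3*a[1] + pos - 7 ==> pos < 1
The weakest precondition is store(arr, 1, 2*z - 9)[e + 3] != 3*a[1] + pos - 7 ==> pos < 1.
Check whether store(arr, 1, 2*z - 9)[e + 3] != 3*a[1] + pos - 7 ==> pos < 4 implies it.
Countermodel: at the initial state a = {[1] = 0, elsewhere 0}, arr = {[1] = 2, elsewhere 2}, e = -2, pos = 3, z = 4, the precondition holds but the weakest precondition fails.
Answer: invalid


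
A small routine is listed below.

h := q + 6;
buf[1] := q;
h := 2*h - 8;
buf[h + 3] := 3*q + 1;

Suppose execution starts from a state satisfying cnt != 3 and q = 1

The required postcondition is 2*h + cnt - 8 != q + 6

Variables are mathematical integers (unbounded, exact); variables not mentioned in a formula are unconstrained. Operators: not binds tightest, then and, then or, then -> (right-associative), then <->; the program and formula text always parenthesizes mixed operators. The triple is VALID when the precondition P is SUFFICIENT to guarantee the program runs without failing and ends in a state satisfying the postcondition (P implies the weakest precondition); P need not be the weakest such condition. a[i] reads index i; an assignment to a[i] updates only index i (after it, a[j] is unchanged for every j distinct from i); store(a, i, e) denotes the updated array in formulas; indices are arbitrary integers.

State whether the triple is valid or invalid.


Working backward. After the program, the postcondition 2*h + cnt - 8 != q + 6 must hold; in canonical form it is cnt + 2*h != q + 14.
Before buf[h + 3] := 3*q + 1: cnt + 2*h != q + 14
Before h := 2*h - 8: cnt + 4*h != q + 30
Before buf[1] := q: cnt + 4*h != q + 30
Before h := q + 6: cnt + 3*q != 6
The weakest precondition is cnt + 3*q != 6.
Check whether cnt != 3 and q = 1 implies it.
Every state satisfying the precondition satisfies the weakest precondition: the implication holds.
Answer: valid


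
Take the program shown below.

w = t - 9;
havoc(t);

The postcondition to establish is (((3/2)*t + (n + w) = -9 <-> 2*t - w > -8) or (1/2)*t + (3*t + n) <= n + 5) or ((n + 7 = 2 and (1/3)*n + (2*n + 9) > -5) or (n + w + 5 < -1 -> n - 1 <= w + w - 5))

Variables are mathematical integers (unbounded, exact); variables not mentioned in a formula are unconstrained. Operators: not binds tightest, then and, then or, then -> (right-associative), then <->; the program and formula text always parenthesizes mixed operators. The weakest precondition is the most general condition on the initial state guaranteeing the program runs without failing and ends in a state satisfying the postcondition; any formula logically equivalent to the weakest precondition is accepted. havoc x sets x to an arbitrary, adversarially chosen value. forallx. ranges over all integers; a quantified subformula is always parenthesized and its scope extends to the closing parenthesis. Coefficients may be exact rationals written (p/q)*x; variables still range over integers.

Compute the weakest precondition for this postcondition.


Working backward. After the program, the postcondition (((3/2)*t + (n + w) = -9 <-> 2*t - w > -8) or (1/2)*t + (3*t + n) <= n + 5) or ((n + 7 = 2 and (1/3)*n + (2*n + 9) > -5) or (n + w + 5 < -1 -> n - 1 <= w + w - 5)) must hold; in canonical form it is (n + (3/2)*t + w = -9 <-> 2*t > w - 8) or (7/2)*t <= 5 or (n = -5 and (7/3)*n > -14) or (n + w < -6 -> n <= 2*w - 4).
Before havoc t: forall t_1. ((n + (3/2)*t_1 + w = -9 <-> 2*t_1 > w - 8) or (7/2)*t_1 <= 5 or (n = -5 and (7/3)*n > -14) or (n + w < -6 -> n <= 2*w - 4))
Before w := t - 9: forall t_1. ((n + t + (3/2)*t_1 = 0 <-> 2*t_1 > t - 17) or (7/2)*t_1 <= 5 or (n = -5 and (7/3)*n > -14) or (n + t < 3 -> n <= 2*t - 22))
Answer: WP = forall t_1. ((n + t + (3/2)*t_1 = 0 <-> 2*t_1 > t - 17) or (7/2)*t_1 <= 5 or (n = -5 and (7/3)*n > -14) or (n + t < 3 -> n <= 2*t - 22))
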